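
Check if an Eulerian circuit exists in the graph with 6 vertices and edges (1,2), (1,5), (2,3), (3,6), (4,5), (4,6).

Step 1: Find the degree of each vertex:
  deg(1) = 2
  deg(2) = 2
  deg(3) = 2
  deg(4) = 2
  deg(5) = 2
  deg(6) = 2

Step 2: Count vertices with odd degree:
  All vertices have even degree (0 odd-degree vertices)

Step 3: Apply Euler's theorem:
  - Eulerian circuit exists iff graph is connected and all vertices have even degree
  - Eulerian path exists iff graph is connected and has 0 or 2 odd-degree vertices

Graph is connected with 0 odd-degree vertices.
Both Eulerian circuit and Eulerian path exist.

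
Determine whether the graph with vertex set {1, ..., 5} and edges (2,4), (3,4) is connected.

Step 1: Build adjacency list from edges:
  1: (none)
  2: 4
  3: 4
  4: 2, 3
  5: (none)

Step 2: Run BFS/DFS from vertex 1:
  Visited: {1}
  Reached 1 of 5 vertices

Step 3: Only 1 of 5 vertices reached. Graph is disconnected.
Connected components: {1}, {2, 3, 4}, {5}
Answer: No, the graph is not connected (3 components).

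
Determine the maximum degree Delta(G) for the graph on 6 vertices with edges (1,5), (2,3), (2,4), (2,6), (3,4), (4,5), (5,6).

Step 1: Count edges incident to each vertex:
  deg(1) = 1 (neighbors: 5)
  deg(2) = 3 (neighbors: 3, 4, 6)
  deg(3) = 2 (neighbors: 2, 4)
  deg(4) = 3 (neighbors: 2, 3, 5)
  deg(5) = 3 (neighbors: 1, 4, 6)
  deg(6) = 2 (neighbors: 2, 5)

Step 2: Find maximum:
  max(1, 3, 2, 3, 3, 2) = 3 (vertex 2)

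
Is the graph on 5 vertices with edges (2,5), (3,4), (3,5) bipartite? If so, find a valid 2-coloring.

Step 1: Attempt 2-coloring using BFS:
  Start at vertex 1, assign color 0
  Start new component at vertex 2, assign color 0
  Color vertex 5 with color 1 (neighbor of 2)
  Color vertex 3 with color 0 (neighbor of 5)
  Color vertex 4 with color 1 (neighbor of 3)

Step 2: 2-coloring succeeded. No conflicts found.
  Set A (color 0): {1, 2, 3}
  Set B (color 1): {4, 5}

The graph is bipartite with partition {1, 2, 3}, {4, 5}.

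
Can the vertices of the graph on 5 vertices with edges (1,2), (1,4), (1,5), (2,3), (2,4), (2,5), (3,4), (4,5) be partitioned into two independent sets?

Step 1: Attempt 2-coloring using BFS:
  Start at vertex 1, assign color 0
  Color vertex 2 with color 1 (neighbor of 1)
  Color vertex 4 with color 1 (neighbor of 1)
  Color vertex 5 with color 1 (neighbor of 1)
  Color vertex 3 with color 0 (neighbor of 2)

Step 2: Conflict found! Vertices 2 and 4 are adjacent but have the same color.
This means the graph contains an odd cycle.

The graph is NOT bipartite.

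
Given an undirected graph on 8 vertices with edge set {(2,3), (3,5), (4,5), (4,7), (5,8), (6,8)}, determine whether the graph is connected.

Step 1: Build adjacency list from edges:
  1: (none)
  2: 3
  3: 2, 5
  4: 5, 7
  5: 3, 4, 8
  6: 8
  7: 4
  8: 5, 6

Step 2: Run BFS/DFS from vertex 1:
  Visited: {1}
  Reached 1 of 8 vertices

Step 3: Only 1 of 8 vertices reached. Graph is disconnected.
Connected components: {1}, {2, 3, 4, 5, 6, 7, 8}
Answer: No, the graph is not connected (2 components).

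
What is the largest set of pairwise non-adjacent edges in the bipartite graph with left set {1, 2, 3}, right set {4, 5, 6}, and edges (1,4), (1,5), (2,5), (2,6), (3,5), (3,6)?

Step 1: List the neighbors of each left vertex:
  1: 4, 5
  2: 5, 6
  3: 5, 6

Step 2: Greedily match left vertices, then look for augmenting paths:
  Match 1 -- 4
  Match 2 -- 5
  Match 3 -- 6
  No augmenting path remains.

Step 3: Verify this is maximum:
  Matching size 3 = min(|L|, |R|) = min(3, 3), which is an upper bound, so this matching is maximum.

Maximum matching: {(1,4), (2,5), (3,6)}
Size: 3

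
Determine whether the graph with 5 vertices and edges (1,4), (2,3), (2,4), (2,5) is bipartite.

Step 1: Attempt 2-coloring using BFS:
  Start at vertex 1, assign color 0
  Color vertex 4 with color 1 (neighbor of 1)
  Color vertex 2 with color 0 (neighbor of 4)
  Color vertex 3 with color 1 (neighbor of 2)
  Color vertex 5 with color 1 (neighbor of 2)

Step 2: 2-coloring succeeded. No conflicts found.
  Set A (color 0): {1, 2}
  Set B (color 1): {3, 4, 5}

The graph is bipartite with partition {1, 2}, {3, 4, 5}.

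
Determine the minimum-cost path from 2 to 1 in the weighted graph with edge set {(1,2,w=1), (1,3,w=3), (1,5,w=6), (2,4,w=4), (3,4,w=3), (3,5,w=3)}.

Step 1: Build adjacency list with weights:
  1: 2(w=1), 3(w=3), 5(w=6)
  2: 1(w=1), 4(w=4)
  3: 1(w=3), 4(w=3), 5(w=3)
  4: 2(w=4), 3(w=3)
  5: 1(w=6), 3(w=3)

Step 2: Apply Dijkstra's algorithm from vertex 2:
  Visit vertex 2 (distance=0)
    Update dist[1] = 1
    Update dist[4] = 4
  Visit vertex 1 (distance=1)
    Update dist[3] = 4
    Update dist[5] = 7

Step 3: Shortest path: 2 -> 1
Total weight: 1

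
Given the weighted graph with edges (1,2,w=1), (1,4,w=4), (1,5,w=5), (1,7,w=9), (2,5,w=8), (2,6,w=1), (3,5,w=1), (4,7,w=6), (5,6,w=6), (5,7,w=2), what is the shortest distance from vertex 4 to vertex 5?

Step 1: Build adjacency list with weights:
  1: 2(w=1), 4(w=4), 5(w=5), 7(w=9)
  2: 1(w=1), 5(w=8), 6(w=1)
  3: 5(w=1)
  4: 1(w=4), 7(w=6)
  5: 1(w=5), 2(w=8), 3(w=1), 6(w=6), 7(w=2)
  6: 2(w=1), 5(w=6)
  7: 1(w=9), 4(w=6), 5(w=2)

Step 2: Apply Dijkstra's algorithm from vertex 4:
  Visit vertex 4 (distance=0)
    Update dist[1] = 4
    Update dist[7] = 6
  Visit vertex 1 (distance=4)
    Update dist[2] = 5
    Update dist[5] = 9
  Visit vertex 2 (distance=5)
    Update dist[6] = 6
  Visit vertex 6 (distance=6)
  Visit vertex 7 (distance=6)
    Update dist[5] = 8
  Visit vertex 5 (distance=8)
    Update dist[3] = 9

Step 3: Shortest path: 4 -> 7 -> 5
Total weight: 6 + 2 = 8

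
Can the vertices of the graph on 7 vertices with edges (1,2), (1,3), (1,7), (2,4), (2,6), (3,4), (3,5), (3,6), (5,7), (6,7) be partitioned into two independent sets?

Step 1: Attempt 2-coloring using BFS:
  Start at vertex 1, assign color 0
  Color vertex 2 with color 1 (neighbor of 1)
  Color vertex 3 with color 1 (neighbor of 1)
  Color vertex 7 with color 1 (neighbor of 1)
  Color vertex 4 with color 0 (neighbor of 2)
  Color vertex 6 with color 0 (neighbor of 2)
  Color vertex 5 with color 0 (neighbor of 3)

Step 2: 2-coloring succeeded. No conflicts found.
  Set A (color 0): {1, 4, 5, 6}
  Set B (color 1): {2, 3, 7}

The graph is bipartite with partition {1, 4, 5, 6}, {2, 3, 7}.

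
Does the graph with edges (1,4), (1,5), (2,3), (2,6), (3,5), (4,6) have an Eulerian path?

Step 1: Find the degree of each vertex:
  deg(1) = 2
  deg(2) = 2
  deg(3) = 2
  deg(4) = 2
  deg(5) = 2
  deg(6) = 2

Step 2: Count vertices with odd degree:
  All vertices have even degree (0 odd-degree vertices)

Step 3: Apply Euler's theorem:
  - Eulerian circuit exists iff graph is connected and all vertices have even degree
  - Eulerian path exists iff graph is connected and has 0 or 2 odd-degree vertices

Graph is connected with 0 odd-degree vertices.
Both Eulerian circuit and Eulerian path exist.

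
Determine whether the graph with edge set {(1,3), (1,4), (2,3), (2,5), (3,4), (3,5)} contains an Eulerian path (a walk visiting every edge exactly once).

Step 1: Find the degree of each vertex:
  deg(1) = 2
  deg(2) = 2
  deg(3) = 4
  deg(4) = 2
  deg(5) = 2

Step 2: Count vertices with odd degree:
  All vertices have even degree (0 odd-degree vertices)

Step 3: Apply Euler's theorem:
  - Eulerian circuit exists iff graph is connected and all vertices have even degree
  - Eulerian path exists iff graph is connected and has 0 or 2 odd-degree vertices

Graph is connected with 0 odd-degree vertices.
Both Eulerian circuit and Eulerian path exist.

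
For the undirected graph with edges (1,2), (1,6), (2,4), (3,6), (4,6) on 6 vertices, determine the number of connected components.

Step 1: Build adjacency list from edges:
  1: 2, 6
  2: 1, 4
  3: 6
  4: 2, 6
  5: (none)
  6: 1, 3, 4

Step 2: Run BFS/DFS from vertex 1:
  Visited: {1, 2, 6, 4, 3}
  Reached 5 of 6 vertices

Step 3: Only 5 of 6 vertices reached. Graph is disconnected.
Connected components: {1, 2, 3, 4, 6}, {5}
Number of connected components: 2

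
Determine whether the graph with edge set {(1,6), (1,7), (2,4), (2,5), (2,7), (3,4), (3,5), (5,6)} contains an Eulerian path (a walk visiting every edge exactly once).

Step 1: Find the degree of each vertex:
  deg(1) = 2
  deg(2) = 3
  deg(3) = 2
  deg(4) = 2
  deg(5) = 3
  deg(6) = 2
  deg(7) = 2

Step 2: Count vertices with odd degree:
  Odd-degree vertices: 2, 5 (2 total)

Step 3: Apply Euler's theorem:
  - Eulerian circuit exists iff graph is connected and all vertices have even degree
  - Eulerian path exists iff graph is connected and has 0 or 2 odd-degree vertices

Graph is connected with exactly 2 odd-degree vertices (2, 5).
Eulerian path exists (starting and ending at the odd-degree vertices), but no Eulerian circuit.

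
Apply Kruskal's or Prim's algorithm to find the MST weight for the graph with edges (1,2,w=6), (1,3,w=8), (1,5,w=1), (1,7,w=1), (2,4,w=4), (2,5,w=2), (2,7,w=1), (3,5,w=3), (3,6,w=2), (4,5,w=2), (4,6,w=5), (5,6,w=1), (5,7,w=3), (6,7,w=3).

Apply Kruskal's algorithm (sort edges by weight, add if no cycle):

Sorted edges by weight:
  (1,5) w=1
  (1,7) w=1
  (2,7) w=1
  (5,6) w=1
  (2,5) w=2
  (3,6) w=2
  (4,5) w=2
  (3,5) w=3
  (5,7) w=3
  (6,7) w=3
  (2,4) w=4
  (4,6) w=5
  (1,2) w=6
  (1,3) w=8

Add edge (1,5) w=1 -- no cycle. Running total: 1
Add edge (1,7) w=1 -- no cycle. Running total: 2
Add edge (2,7) w=1 -- no cycle. Running total: 3
Add edge (5,6) w=1 -- no cycle. Running total: 4
Skip edge (2,5) w=2 -- would create cycle
Add edge (3,6) w=2 -- no cycle. Running total: 6
Add edge (4,5) w=2 -- no cycle. Running total: 8

MST edges: (1,5,w=1), (1,7,w=1), (2,7,w=1), (5,6,w=1), (3,6,w=2), (4,5,w=2)
Total MST weight: 1 + 1 + 1 + 1 + 2 + 2 = 8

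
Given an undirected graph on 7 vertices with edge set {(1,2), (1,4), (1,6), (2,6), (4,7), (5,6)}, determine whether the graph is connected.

Step 1: Build adjacency list from edges:
  1: 2, 4, 6
  2: 1, 6
  3: (none)
  4: 1, 7
  5: 6
  6: 1, 2, 5
  7: 4

Step 2: Run BFS/DFS from vertex 1:
  Visited: {1, 2, 4, 6, 7, 5}
  Reached 6 of 7 vertices

Step 3: Only 6 of 7 vertices reached. Graph is disconnected.
Connected components: {1, 2, 4, 5, 6, 7}, {3}
Answer: No, the graph is not connected (2 components).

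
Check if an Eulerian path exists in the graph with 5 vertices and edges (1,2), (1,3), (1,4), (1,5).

Step 1: Find the degree of each vertex:
  deg(1) = 4
  deg(2) = 1
  deg(3) = 1
  deg(4) = 1
  deg(5) = 1

Step 2: Count vertices with odd degree:
  Odd-degree vertices: 2, 3, 4, 5 (4 total)

Step 3: Apply Euler's theorem:
  - Eulerian circuit exists iff graph is connected and all vertices have even degree
  - Eulerian path exists iff graph is connected and has 0 or 2 odd-degree vertices

Graph has 4 odd-degree vertices (need 0 or 2).
Neither Eulerian path nor Eulerian circuit exists.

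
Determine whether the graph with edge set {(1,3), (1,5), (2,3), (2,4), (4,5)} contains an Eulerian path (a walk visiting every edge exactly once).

Step 1: Find the degree of each vertex:
  deg(1) = 2
  deg(2) = 2
  deg(3) = 2
  deg(4) = 2
  deg(5) = 2

Step 2: Count vertices with odd degree:
  All vertices have even degree (0 odd-degree vertices)

Step 3: Apply Euler's theorem:
  - Eulerian circuit exists iff graph is connected and all vertices have even degree
  - Eulerian path exists iff graph is connected and has 0 or 2 odd-degree vertices

Graph is connected with 0 odd-degree vertices.
Both Eulerian circuit and Eulerian path exist.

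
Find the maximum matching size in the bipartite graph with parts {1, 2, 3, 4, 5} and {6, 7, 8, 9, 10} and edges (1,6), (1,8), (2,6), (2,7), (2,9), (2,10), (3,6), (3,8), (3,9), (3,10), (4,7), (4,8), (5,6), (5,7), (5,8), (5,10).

Step 1: List the neighbors of each left vertex:
  1: 6, 8
  2: 6, 7, 9, 10
  3: 6, 8, 9, 10
  4: 7, 8
  5: 6, 7, 8, 10

Step 2: Greedily match left vertices, then look for augmenting paths:
  Match 1 -- 6
  Match 2 -- 9
  Match 3 -- 8
  Match 4 -- 7
  Match 5 -- 10
  No augmenting path remains.

Step 3: Verify this is maximum:
  Matching size 5 = min(|L|, |R|) = min(5, 5), which is an upper bound, so this matching is maximum.

Maximum matching: {(1,6), (2,9), (3,8), (4,7), (5,10)}
Size: 5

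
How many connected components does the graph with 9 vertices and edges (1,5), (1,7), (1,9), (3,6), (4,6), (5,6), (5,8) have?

Step 1: Build adjacency list from edges:
  1: 5, 7, 9
  2: (none)
  3: 6
  4: 6
  5: 1, 6, 8
  6: 3, 4, 5
  7: 1
  8: 5
  9: 1

Step 2: Run BFS/DFS from vertex 1:
  Visited: {1, 5, 7, 9, 6, 8, 3, 4}
  Reached 8 of 9 vertices

Step 3: Only 8 of 9 vertices reached. Graph is disconnected.
Connected components: {1, 3, 4, 5, 6, 7, 8, 9}, {2}
Number of connected components: 2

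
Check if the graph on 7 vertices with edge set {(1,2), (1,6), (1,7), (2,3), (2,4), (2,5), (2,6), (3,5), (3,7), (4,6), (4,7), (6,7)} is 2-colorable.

Step 1: Attempt 2-coloring using BFS:
  Start at vertex 1, assign color 0
  Color vertex 2 with color 1 (neighbor of 1)
  Color vertex 6 with color 1 (neighbor of 1)
  Color vertex 7 with color 1 (neighbor of 1)
  Color vertex 3 with color 0 (neighbor of 2)
  Color vertex 4 with color 0 (neighbor of 2)
  Color vertex 5 with color 0 (neighbor of 2)

Step 2: Conflict found! Vertices 2 and 6 are adjacent but have the same color.
This means the graph contains an odd cycle.

The graph is NOT bipartite.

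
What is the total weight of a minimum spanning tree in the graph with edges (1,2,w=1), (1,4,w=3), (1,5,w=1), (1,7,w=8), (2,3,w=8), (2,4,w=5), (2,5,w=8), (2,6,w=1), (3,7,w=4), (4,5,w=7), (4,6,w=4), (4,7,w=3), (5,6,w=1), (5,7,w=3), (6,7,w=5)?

Apply Kruskal's algorithm (sort edges by weight, add if no cycle):

Sorted edges by weight:
  (1,2) w=1
  (1,5) w=1
  (2,6) w=1
  (5,6) w=1
  (1,4) w=3
  (4,7) w=3
  (5,7) w=3
  (3,7) w=4
  (4,6) w=4
  (2,4) w=5
  (6,7) w=5
  (4,5) w=7
  (1,7) w=8
  (2,5) w=8
  (2,3) w=8

Add edge (1,2) w=1 -- no cycle. Running total: 1
Add edge (1,5) w=1 -- no cycle. Running total: 2
Add edge (2,6) w=1 -- no cycle. Running total: 3
Skip edge (5,6) w=1 -- would create cycle
Add edge (1,4) w=3 -- no cycle. Running total: 6
Add edge (4,7) w=3 -- no cycle. Running total: 9
Skip edge (5,7) w=3 -- would create cycle
Add edge (3,7) w=4 -- no cycle. Running total: 13

MST edges: (1,2,w=1), (1,5,w=1), (2,6,w=1), (1,4,w=3), (4,7,w=3), (3,7,w=4)
Total MST weight: 1 + 1 + 1 + 3 + 3 + 4 = 13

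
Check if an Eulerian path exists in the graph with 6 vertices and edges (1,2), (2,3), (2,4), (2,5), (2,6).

Step 1: Find the degree of each vertex:
  deg(1) = 1
  deg(2) = 5
  deg(3) = 1
  deg(4) = 1
  deg(5) = 1
  deg(6) = 1

Step 2: Count vertices with odd degree:
  Odd-degree vertices: 1, 2, 3, 4, 5, 6 (6 total)

Step 3: Apply Euler's theorem:
  - Eulerian circuit exists iff graph is connected and all vertices have even degree
  - Eulerian path exists iff graph is connected and has 0 or 2 odd-degree vertices

Graph has 6 odd-degree vertices (need 0 or 2).
Neither Eulerian path nor Eulerian circuit exists.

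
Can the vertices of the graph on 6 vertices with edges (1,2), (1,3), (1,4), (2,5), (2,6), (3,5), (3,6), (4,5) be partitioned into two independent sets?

Step 1: Attempt 2-coloring using BFS:
  Start at vertex 1, assign color 0
  Color vertex 2 with color 1 (neighbor of 1)
  Color vertex 3 with color 1 (neighbor of 1)
  Color vertex 4 with color 1 (neighbor of 1)
  Color vertex 5 with color 0 (neighbor of 2)
  Color vertex 6 with color 0 (neighbor of 2)

Step 2: 2-coloring succeeded. No conflicts found.
  Set A (color 0): {1, 5, 6}
  Set B (color 1): {2, 3, 4}

The graph is bipartite with partition {1, 5, 6}, {2, 3, 4}.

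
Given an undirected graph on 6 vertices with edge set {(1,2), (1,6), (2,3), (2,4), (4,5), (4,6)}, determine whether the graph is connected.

Step 1: Build adjacency list from edges:
  1: 2, 6
  2: 1, 3, 4
  3: 2
  4: 2, 5, 6
  5: 4
  6: 1, 4

Step 2: Run BFS/DFS from vertex 1:
  Visited: {1, 2, 6, 3, 4, 5}
  Reached 6 of 6 vertices

Step 3: All 6 vertices reached from vertex 1, so the graph is connected.
Answer: Yes, the graph is connected.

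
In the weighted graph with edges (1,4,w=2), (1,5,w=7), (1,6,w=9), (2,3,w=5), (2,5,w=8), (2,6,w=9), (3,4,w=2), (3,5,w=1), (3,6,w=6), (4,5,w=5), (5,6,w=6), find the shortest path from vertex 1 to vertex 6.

Step 1: Build adjacency list with weights:
  1: 4(w=2), 5(w=7), 6(w=9)
  2: 3(w=5), 5(w=8), 6(w=9)
  3: 2(w=5), 4(w=2), 5(w=1), 6(w=6)
  4: 1(w=2), 3(w=2), 5(w=5)
  5: 1(w=7), 2(w=8), 3(w=1), 4(w=5), 6(w=6)
  6: 1(w=9), 2(w=9), 3(w=6), 5(w=6)

Step 2: Apply Dijkstra's algorithm from vertex 1:
  Visit vertex 1 (distance=0)
    Update dist[4] = 2
    Update dist[5] = 7
    Update dist[6] = 9
  Visit vertex 4 (distance=2)
    Update dist[3] = 4
  Visit vertex 3 (distance=4)
    Update dist[2] = 9
    Update dist[5] = 5
  Visit vertex 5 (distance=5)
  Visit vertex 2 (distance=9)
  Visit vertex 6 (distance=9)

Step 3: Shortest path: 1 -> 6
Total weight: 9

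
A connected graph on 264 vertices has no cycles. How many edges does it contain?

A tree on n vertices always has exactly n - 1 edges.
For n = 264: edges = 264 - 1 = 263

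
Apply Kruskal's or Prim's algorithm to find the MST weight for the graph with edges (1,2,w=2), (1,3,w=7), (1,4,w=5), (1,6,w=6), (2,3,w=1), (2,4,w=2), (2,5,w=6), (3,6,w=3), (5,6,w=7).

Apply Kruskal's algorithm (sort edges by weight, add if no cycle):

Sorted edges by weight:
  (2,3) w=1
  (1,2) w=2
  (2,4) w=2
  (3,6) w=3
  (1,4) w=5
  (1,6) w=6
  (2,5) w=6
  (1,3) w=7
  (5,6) w=7

Add edge (2,3) w=1 -- no cycle. Running total: 1
Add edge (1,2) w=2 -- no cycle. Running total: 3
Add edge (2,4) w=2 -- no cycle. Running total: 5
Add edge (3,6) w=3 -- no cycle. Running total: 8
Skip edge (1,4) w=5 -- would create cycle
Skip edge (1,6) w=6 -- would create cycle
Add edge (2,5) w=6 -- no cycle. Running total: 14

MST edges: (2,3,w=1), (1,2,w=2), (2,4,w=2), (3,6,w=3), (2,5,w=6)
Total MST weight: 1 + 2 + 2 + 3 + 6 = 14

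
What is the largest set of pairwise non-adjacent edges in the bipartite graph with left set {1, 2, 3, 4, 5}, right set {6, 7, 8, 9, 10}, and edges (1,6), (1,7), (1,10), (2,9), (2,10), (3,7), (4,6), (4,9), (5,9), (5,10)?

Step 1: List the neighbors of each left vertex:
  1: 6, 7, 10
  2: 9, 10
  3: 7
  4: 6, 9
  5: 9, 10

Step 2: Greedily match left vertices, then look for augmenting paths:
  Match 1 -- 6
  Match 2 -- 9
  Match 3 -- 7
  Match 5 -- 10
  No augmenting path remains.

Step 3: Verify this is maximum:
  Matching has size 4. The vertex set {6, 7, 9, 10} covers every edge and has size 4; any matching has at most one edge per cover vertex, so 4 is maximum (König's theorem).

Maximum matching: {(1,6), (2,9), (3,7), (5,10)}
Size: 4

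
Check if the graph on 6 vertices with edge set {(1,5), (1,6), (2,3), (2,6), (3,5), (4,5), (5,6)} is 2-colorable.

Step 1: Attempt 2-coloring using BFS:
  Start at vertex 1, assign color 0
  Color vertex 5 with color 1 (neighbor of 1)
  Color vertex 6 with color 1 (neighbor of 1)
  Color vertex 3 with color 0 (neighbor of 5)
  Color vertex 4 with color 0 (neighbor of 5)

Step 2: Conflict found! Vertices 5 and 6 are adjacent but have the same color.
This means the graph contains an odd cycle.

The graph is NOT bipartite.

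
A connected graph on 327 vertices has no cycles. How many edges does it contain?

A tree on n vertices always has exactly n - 1 edges.
For n = 327: edges = 327 - 1 = 326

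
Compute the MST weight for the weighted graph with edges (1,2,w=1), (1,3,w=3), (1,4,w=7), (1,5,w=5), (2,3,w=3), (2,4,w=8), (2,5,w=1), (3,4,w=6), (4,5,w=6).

Apply Kruskal's algorithm (sort edges by weight, add if no cycle):

Sorted edges by weight:
  (1,2) w=1
  (2,5) w=1
  (1,3) w=3
  (2,3) w=3
  (1,5) w=5
  (3,4) w=6
  (4,5) w=6
  (1,4) w=7
  (2,4) w=8

Add edge (1,2) w=1 -- no cycle. Running total: 1
Add edge (2,5) w=1 -- no cycle. Running total: 2
Add edge (1,3) w=3 -- no cycle. Running total: 5
Skip edge (2,3) w=3 -- would create cycle
Skip edge (1,5) w=5 -- would create cycle
Add edge (3,4) w=6 -- no cycle. Running total: 11

MST edges: (1,2,w=1), (2,5,w=1), (1,3,w=3), (3,4,w=6)
Total MST weight: 1 + 1 + 3 + 6 = 11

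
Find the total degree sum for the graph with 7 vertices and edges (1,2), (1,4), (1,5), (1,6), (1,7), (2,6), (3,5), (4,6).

Step 1: Count edges incident to each vertex:
  deg(1) = 5 (neighbors: 2, 4, 5, 6, 7)
  deg(2) = 2 (neighbors: 1, 6)
  deg(3) = 1 (neighbors: 5)
  deg(4) = 2 (neighbors: 1, 6)
  deg(5) = 2 (neighbors: 1, 3)
  deg(6) = 3 (neighbors: 1, 2, 4)
  deg(7) = 1 (neighbors: 1)

Step 2: Sum all degrees:
  5 + 2 + 1 + 2 + 2 + 3 + 1 = 16

Verification: sum of degrees = 2 * |E| = 2 * 8 = 16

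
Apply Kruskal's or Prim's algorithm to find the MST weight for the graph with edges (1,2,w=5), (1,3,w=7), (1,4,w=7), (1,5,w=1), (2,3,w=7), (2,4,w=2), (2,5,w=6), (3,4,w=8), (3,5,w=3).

Apply Kruskal's algorithm (sort edges by weight, add if no cycle):

Sorted edges by weight:
  (1,5) w=1
  (2,4) w=2
  (3,5) w=3
  (1,2) w=5
  (2,5) w=6
  (1,3) w=7
  (1,4) w=7
  (2,3) w=7
  (3,4) w=8

Add edge (1,5) w=1 -- no cycle. Running total: 1
Add edge (2,4) w=2 -- no cycle. Running total: 3
Add edge (3,5) w=3 -- no cycle. Running total: 6
Add edge (1,2) w=5 -- no cycle. Running total: 11

MST edges: (1,5,w=1), (2,4,w=2), (3,5,w=3), (1,2,w=5)
Total MST weight: 1 + 2 + 3 + 5 = 11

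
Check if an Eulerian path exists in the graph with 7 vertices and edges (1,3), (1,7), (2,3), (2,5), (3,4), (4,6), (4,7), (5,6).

Step 1: Find the degree of each vertex:
  deg(1) = 2
  deg(2) = 2
  deg(3) = 3
  deg(4) = 3
  deg(5) = 2
  deg(6) = 2
  deg(7) = 2

Step 2: Count vertices with odd degree:
  Odd-degree vertices: 3, 4 (2 total)

Step 3: Apply Euler's theorem:
  - Eulerian circuit exists iff graph is connected and all vertices have even degree
  - Eulerian path exists iff graph is connected and has 0 or 2 odd-degree vertices

Graph is connected with exactly 2 odd-degree vertices (3, 4).
Eulerian path exists (starting and ending at the odd-degree vertices), but no Eulerian circuit.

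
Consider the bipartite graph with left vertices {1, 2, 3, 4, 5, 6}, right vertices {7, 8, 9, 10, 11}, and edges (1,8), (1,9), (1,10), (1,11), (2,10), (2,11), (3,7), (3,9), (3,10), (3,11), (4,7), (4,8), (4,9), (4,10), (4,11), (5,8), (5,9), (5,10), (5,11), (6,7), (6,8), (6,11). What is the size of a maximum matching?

Step 1: List the neighbors of each left vertex:
  1: 8, 9, 10, 11
  2: 10, 11
  3: 7, 9, 10, 11
  4: 7, 8, 9, 10, 11
  5: 8, 9, 10, 11
  6: 7, 8, 11

Step 2: Greedily match left vertices, then look for augmenting paths:
  Match 1 -- 8
  Match 2 -- 10
  Match 3 -- 7
  Match 4 -- 9
  Match 5 -- 11
  No augmenting path remains.

Step 3: Verify this is maximum:
  Matching size 5 = min(|L|, |R|) = min(6, 5), which is an upper bound, so this matching is maximum.

Maximum matching: {(1,8), (2,10), (3,7), (4,9), (5,11)}
Size: 5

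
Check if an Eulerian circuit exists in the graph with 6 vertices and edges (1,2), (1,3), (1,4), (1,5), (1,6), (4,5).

Step 1: Find the degree of each vertex:
  deg(1) = 5
  deg(2) = 1
  deg(3) = 1
  deg(4) = 2
  deg(5) = 2
  deg(6) = 1

Step 2: Count vertices with odd degree:
  Odd-degree vertices: 1, 2, 3, 6 (4 total)

Step 3: Apply Euler's theorem:
  - Eulerian circuit exists iff graph is connected and all vertices have even degree
  - Eulerian path exists iff graph is connected and has 0 or 2 odd-degree vertices

Graph has 4 odd-degree vertices (need 0 or 2).
Neither Eulerian path nor Eulerian circuit exists.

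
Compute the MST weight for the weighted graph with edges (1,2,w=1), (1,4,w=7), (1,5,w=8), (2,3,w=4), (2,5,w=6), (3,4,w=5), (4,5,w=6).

Apply Kruskal's algorithm (sort edges by weight, add if no cycle):

Sorted edges by weight:
  (1,2) w=1
  (2,3) w=4
  (3,4) w=5
  (2,5) w=6
  (4,5) w=6
  (1,4) w=7
  (1,5) w=8

Add edge (1,2) w=1 -- no cycle. Running total: 1
Add edge (2,3) w=4 -- no cycle. Running total: 5
Add edge (3,4) w=5 -- no cycle. Running total: 10
Add edge (2,5) w=6 -- no cycle. Running total: 16

MST edges: (1,2,w=1), (2,3,w=4), (3,4,w=5), (2,5,w=6)
Total MST weight: 1 + 4 + 5 + 6 = 16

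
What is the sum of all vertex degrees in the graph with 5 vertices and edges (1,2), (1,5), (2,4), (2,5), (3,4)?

Step 1: Count edges incident to each vertex:
  deg(1) = 2 (neighbors: 2, 5)
  deg(2) = 3 (neighbors: 1, 4, 5)
  deg(3) = 1 (neighbors: 4)
  deg(4) = 2 (neighbors: 2, 3)
  deg(5) = 2 (neighbors: 1, 2)

Step 2: Sum all degrees:
  2 + 3 + 1 + 2 + 2 = 10

Verification: sum of degrees = 2 * |E| = 2 * 5 = 10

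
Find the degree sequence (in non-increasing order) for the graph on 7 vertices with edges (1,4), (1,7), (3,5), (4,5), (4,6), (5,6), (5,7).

Step 1: Count edges incident to each vertex:
  deg(1) = 2 (neighbors: 4, 7)
  deg(2) = 0 (neighbors: none)
  deg(3) = 1 (neighbors: 5)
  deg(4) = 3 (neighbors: 1, 5, 6)
  deg(5) = 4 (neighbors: 3, 4, 6, 7)
  deg(6) = 2 (neighbors: 4, 5)
  deg(7) = 2 (neighbors: 1, 5)

Step 2: Sort degrees in non-increasing order:
  Degrees: [2, 0, 1, 3, 4, 2, 2] -> sorted: [4, 3, 2, 2, 2, 1, 0]

Degree sequence: [4, 3, 2, 2, 2, 1, 0]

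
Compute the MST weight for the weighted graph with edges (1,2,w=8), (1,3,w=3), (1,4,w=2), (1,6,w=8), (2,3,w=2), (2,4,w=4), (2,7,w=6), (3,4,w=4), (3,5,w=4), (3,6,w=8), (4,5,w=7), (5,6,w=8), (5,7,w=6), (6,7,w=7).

Apply Kruskal's algorithm (sort edges by weight, add if no cycle):

Sorted edges by weight:
  (1,4) w=2
  (2,3) w=2
  (1,3) w=3
  (2,4) w=4
  (3,4) w=4
  (3,5) w=4
  (2,7) w=6
  (5,7) w=6
  (4,5) w=7
  (6,7) w=7
  (1,6) w=8
  (1,2) w=8
  (3,6) w=8
  (5,6) w=8

Add edge (1,4) w=2 -- no cycle. Running total: 2
Add edge (2,3) w=2 -- no cycle. Running total: 4
Add edge (1,3) w=3 -- no cycle. Running total: 7
Skip edge (2,4) w=4 -- would create cycle
Skip edge (3,4) w=4 -- would create cycle
Add edge (3,5) w=4 -- no cycle. Running total: 11
Add edge (2,7) w=6 -- no cycle. Running total: 17
Skip edge (5,7) w=6 -- would create cycle
Skip edge (4,5) w=7 -- would create cycle
Add edge (6,7) w=7 -- no cycle. Running total: 24

MST edges: (1,4,w=2), (2,3,w=2), (1,3,w=3), (3,5,w=4), (2,7,w=6), (6,7,w=7)
Total MST weight: 2 + 2 + 3 + 4 + 6 + 7 = 24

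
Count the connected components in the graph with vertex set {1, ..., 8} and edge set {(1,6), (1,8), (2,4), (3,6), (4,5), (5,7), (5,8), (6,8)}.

Step 1: Build adjacency list from edges:
  1: 6, 8
  2: 4
  3: 6
  4: 2, 5
  5: 4, 7, 8
  6: 1, 3, 8
  7: 5
  8: 1, 5, 6

Step 2: Run BFS/DFS from vertex 1:
  Visited: {1, 6, 8, 3, 5, 4, 7, 2}
  Reached 8 of 8 vertices

Step 3: All 8 vertices reached from vertex 1, so the graph is connected.
Number of connected components: 1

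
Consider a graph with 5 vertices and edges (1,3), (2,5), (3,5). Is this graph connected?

Step 1: Build adjacency list from edges:
  1: 3
  2: 5
  3: 1, 5
  4: (none)
  5: 2, 3

Step 2: Run BFS/DFS from vertex 1:
  Visited: {1, 3, 5, 2}
  Reached 4 of 5 vertices

Step 3: Only 4 of 5 vertices reached. Graph is disconnected.
Connected components: {1, 2, 3, 5}, {4}
Answer: No, the graph is not connected (2 components).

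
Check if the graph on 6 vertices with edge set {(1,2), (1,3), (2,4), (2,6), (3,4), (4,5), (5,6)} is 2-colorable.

Step 1: Attempt 2-coloring using BFS:
  Start at vertex 1, assign color 0
  Color vertex 2 with color 1 (neighbor of 1)
  Color vertex 3 with color 1 (neighbor of 1)
  Color vertex 4 with color 0 (neighbor of 2)
  Color vertex 6 with color 0 (neighbor of 2)
  Color vertex 5 with color 1 (neighbor of 4)

Step 2: 2-coloring succeeded. No conflicts found.
  Set A (color 0): {1, 4, 6}
  Set B (color 1): {2, 3, 5}

The graph is bipartite with partition {1, 4, 6}, {2, 3, 5}.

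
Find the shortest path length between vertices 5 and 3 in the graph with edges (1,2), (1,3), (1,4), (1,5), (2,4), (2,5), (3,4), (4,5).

Step 1: Build adjacency list:
  1: 2, 3, 4, 5
  2: 1, 4, 5
  3: 1, 4
  4: 1, 2, 3, 5
  5: 1, 2, 4

Step 2: BFS from vertex 5 to find shortest path to 3:
  vertex 1 reached at distance 1
  vertex 2 reached at distance 1
  vertex 4 reached at distance 1
  vertex 3 reached at distance 2

Step 3: Shortest path: 5 -> 4 -> 3
Path length: 2 edges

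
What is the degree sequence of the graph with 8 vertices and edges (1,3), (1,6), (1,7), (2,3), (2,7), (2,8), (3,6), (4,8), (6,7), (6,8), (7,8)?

Step 1: Count edges incident to each vertex:
  deg(1) = 3 (neighbors: 3, 6, 7)
  deg(2) = 3 (neighbors: 3, 7, 8)
  deg(3) = 3 (neighbors: 1, 2, 6)
  deg(4) = 1 (neighbors: 8)
  deg(5) = 0 (neighbors: none)
  deg(6) = 4 (neighbors: 1, 3, 7, 8)
  deg(7) = 4 (neighbors: 1, 2, 6, 8)
  deg(8) = 4 (neighbors: 2, 4, 6, 7)

Step 2: Sort degrees in non-increasing order:
  Degrees: [3, 3, 3, 1, 0, 4, 4, 4] -> sorted: [4, 4, 4, 3, 3, 3, 1, 0]

Degree sequence: [4, 4, 4, 3, 3, 3, 1, 0]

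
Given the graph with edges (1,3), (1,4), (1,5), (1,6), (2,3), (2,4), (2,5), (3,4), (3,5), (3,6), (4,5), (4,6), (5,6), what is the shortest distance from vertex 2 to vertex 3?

Step 1: Build adjacency list:
  1: 3, 4, 5, 6
  2: 3, 4, 5
  3: 1, 2, 4, 5, 6
  4: 1, 2, 3, 5, 6
  5: 1, 2, 3, 4, 6
  6: 1, 3, 4, 5

Step 2: BFS from vertex 2 to find shortest path to 3:
  vertex 3 reached at distance 1

Step 3: Shortest path: 2 -> 3
Path length: 1 edge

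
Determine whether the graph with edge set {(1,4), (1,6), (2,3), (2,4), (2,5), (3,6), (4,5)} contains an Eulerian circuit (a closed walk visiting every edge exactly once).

Step 1: Find the degree of each vertex:
  deg(1) = 2
  deg(2) = 3
  deg(3) = 2
  deg(4) = 3
  deg(5) = 2
  deg(6) = 2

Step 2: Count vertices with odd degree:
  Odd-degree vertices: 2, 4 (2 total)

Step 3: Apply Euler's theorem:
  - Eulerian circuit exists iff graph is connected and all vertices have even degree
  - Eulerian path exists iff graph is connected and has 0 or 2 odd-degree vertices

Graph is connected with exactly 2 odd-degree vertices (2, 4).
Eulerian path exists (starting and ending at the odd-degree vertices), but no Eulerian circuit.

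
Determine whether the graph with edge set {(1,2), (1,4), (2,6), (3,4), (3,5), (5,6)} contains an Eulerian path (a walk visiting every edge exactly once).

Step 1: Find the degree of each vertex:
  deg(1) = 2
  deg(2) = 2
  deg(3) = 2
  deg(4) = 2
  deg(5) = 2
  deg(6) = 2

Step 2: Count vertices with odd degree:
  All vertices have even degree (0 odd-degree vertices)

Step 3: Apply Euler's theorem:
  - Eulerian circuit exists iff graph is connected and all vertices have even degree
  - Eulerian path exists iff graph is connected and has 0 or 2 odd-degree vertices

Graph is connected with 0 odd-degree vertices.
Both Eulerian circuit and Eulerian path exist.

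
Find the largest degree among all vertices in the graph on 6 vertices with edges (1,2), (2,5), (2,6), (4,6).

Step 1: Count edges incident to each vertex:
  deg(1) = 1 (neighbors: 2)
  deg(2) = 3 (neighbors: 1, 5, 6)
  deg(3) = 0 (neighbors: none)
  deg(4) = 1 (neighbors: 6)
  deg(5) = 1 (neighbors: 2)
  deg(6) = 2 (neighbors: 2, 4)

Step 2: Find maximum:
  max(1, 3, 0, 1, 1, 2) = 3 (vertex 2)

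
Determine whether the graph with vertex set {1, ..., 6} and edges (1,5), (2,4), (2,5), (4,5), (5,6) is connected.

Step 1: Build adjacency list from edges:
  1: 5
  2: 4, 5
  3: (none)
  4: 2, 5
  5: 1, 2, 4, 6
  6: 5

Step 2: Run BFS/DFS from vertex 1:
  Visited: {1, 5, 2, 4, 6}
  Reached 5 of 6 vertices

Step 3: Only 5 of 6 vertices reached. Graph is disconnected.
Connected components: {1, 2, 4, 5, 6}, {3}
Answer: No, the graph is not connected (2 components).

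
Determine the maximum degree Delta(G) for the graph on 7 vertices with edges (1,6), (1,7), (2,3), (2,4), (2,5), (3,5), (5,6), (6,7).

Step 1: Count edges incident to each vertex:
  deg(1) = 2 (neighbors: 6, 7)
  deg(2) = 3 (neighbors: 3, 4, 5)
  deg(3) = 2 (neighbors: 2, 5)
  deg(4) = 1 (neighbors: 2)
  deg(5) = 3 (neighbors: 2, 3, 6)
  deg(6) = 3 (neighbors: 1, 5, 7)
  deg(7) = 2 (neighbors: 1, 6)

Step 2: Find maximum:
  max(2, 3, 2, 1, 3, 3, 2) = 3 (vertex 2)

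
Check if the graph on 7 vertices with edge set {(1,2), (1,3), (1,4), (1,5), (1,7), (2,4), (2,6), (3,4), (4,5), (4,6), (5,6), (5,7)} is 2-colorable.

Step 1: Attempt 2-coloring using BFS:
  Start at vertex 1, assign color 0
  Color vertex 2 with color 1 (neighbor of 1)
  Color vertex 3 with color 1 (neighbor of 1)
  Color vertex 4 with color 1 (neighbor of 1)
  Color vertex 5 with color 1 (neighbor of 1)
  Color vertex 7 with color 1 (neighbor of 1)

Step 2: Conflict found! Vertices 2 and 4 are adjacent but have the same color.
This means the graph contains an odd cycle.

The graph is NOT bipartite.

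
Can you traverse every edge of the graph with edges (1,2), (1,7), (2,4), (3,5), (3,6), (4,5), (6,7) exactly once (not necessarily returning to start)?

Step 1: Find the degree of each vertex:
  deg(1) = 2
  deg(2) = 2
  deg(3) = 2
  deg(4) = 2
  deg(5) = 2
  deg(6) = 2
  deg(7) = 2

Step 2: Count vertices with odd degree:
  All vertices have even degree (0 odd-degree vertices)

Step 3: Apply Euler's theorem:
  - Eulerian circuit exists iff graph is connected and all vertices have even degree
  - Eulerian path exists iff graph is connected and has 0 or 2 odd-degree vertices

Graph is connected with 0 odd-degree vertices.
Both Eulerian circuit and Eulerian path exist.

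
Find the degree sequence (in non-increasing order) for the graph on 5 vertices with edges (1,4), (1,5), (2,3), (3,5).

Step 1: Count edges incident to each vertex:
  deg(1) = 2 (neighbors: 4, 5)
  deg(2) = 1 (neighbors: 3)
  deg(3) = 2 (neighbors: 2, 5)
  deg(4) = 1 (neighbors: 1)
  deg(5) = 2 (neighbors: 1, 3)

Step 2: Sort degrees in non-increasing order:
  Degrees: [2, 1, 2, 1, 2] -> sorted: [2, 2, 2, 1, 1]

Degree sequence: [2, 2, 2, 1, 1]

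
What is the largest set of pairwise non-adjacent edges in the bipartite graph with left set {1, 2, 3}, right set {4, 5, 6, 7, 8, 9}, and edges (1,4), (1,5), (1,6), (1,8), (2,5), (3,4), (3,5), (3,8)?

Step 1: List the neighbors of each left vertex:
  1: 4, 5, 6, 8
  2: 5
  3: 4, 5, 8

Step 2: Greedily match left vertices, then look for augmenting paths:
  Match 1 -- 4
  Match 2 -- 5
  Match 3 -- 8
  No augmenting path remains.

Step 3: Verify this is maximum:
  Matching size 3 = min(|L|, |R|) = min(3, 6), which is an upper bound, so this matching is maximum.

Maximum matching: {(1,4), (2,5), (3,8)}
Size: 3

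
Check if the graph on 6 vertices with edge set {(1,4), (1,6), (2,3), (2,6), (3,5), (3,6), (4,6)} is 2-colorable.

Step 1: Attempt 2-coloring using BFS:
  Start at vertex 1, assign color 0
  Color vertex 4 with color 1 (neighbor of 1)
  Color vertex 6 with color 1 (neighbor of 1)

Step 2: Conflict found! Vertices 4 and 6 are adjacent but have the same color.
This means the graph contains an odd cycle.

The graph is NOT bipartite.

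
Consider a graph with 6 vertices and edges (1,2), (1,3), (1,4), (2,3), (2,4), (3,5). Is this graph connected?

Step 1: Build adjacency list from edges:
  1: 2, 3, 4
  2: 1, 3, 4
  3: 1, 2, 5
  4: 1, 2
  5: 3
  6: (none)

Step 2: Run BFS/DFS from vertex 1:
  Visited: {1, 2, 3, 4, 5}
  Reached 5 of 6 vertices

Step 3: Only 5 of 6 vertices reached. Graph is disconnected.
Connected components: {1, 2, 3, 4, 5}, {6}
Answer: No, the graph is not connected (2 components).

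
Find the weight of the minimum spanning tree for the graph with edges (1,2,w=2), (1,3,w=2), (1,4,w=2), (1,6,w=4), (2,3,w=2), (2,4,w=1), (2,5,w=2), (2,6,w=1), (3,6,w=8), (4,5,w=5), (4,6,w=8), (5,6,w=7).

Apply Kruskal's algorithm (sort edges by weight, add if no cycle):

Sorted edges by weight:
  (2,4) w=1
  (2,6) w=1
  (1,3) w=2
  (1,4) w=2
  (1,2) w=2
  (2,3) w=2
  (2,5) w=2
  (1,6) w=4
  (4,5) w=5
  (5,6) w=7
  (3,6) w=8
  (4,6) w=8

Add edge (2,4) w=1 -- no cycle. Running total: 1
Add edge (2,6) w=1 -- no cycle. Running total: 2
Add edge (1,3) w=2 -- no cycle. Running total: 4
Add edge (1,4) w=2 -- no cycle. Running total: 6
Skip edge (1,2) w=2 -- would create cycle
Skip edge (2,3) w=2 -- would create cycle
Add edge (2,5) w=2 -- no cycle. Running total: 8

MST edges: (2,4,w=1), (2,6,w=1), (1,3,w=2), (1,4,w=2), (2,5,w=2)
Total MST weight: 1 + 1 + 2 + 2 + 2 = 8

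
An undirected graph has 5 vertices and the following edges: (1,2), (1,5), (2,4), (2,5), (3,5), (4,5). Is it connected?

Step 1: Build adjacency list from edges:
  1: 2, 5
  2: 1, 4, 5
  3: 5
  4: 2, 5
  5: 1, 2, 3, 4

Step 2: Run BFS/DFS from vertex 1:
  Visited: {1, 2, 5, 4, 3}
  Reached 5 of 5 vertices

Step 3: All 5 vertices reached from vertex 1, so the graph is connected.
Answer: Yes, the graph is connected.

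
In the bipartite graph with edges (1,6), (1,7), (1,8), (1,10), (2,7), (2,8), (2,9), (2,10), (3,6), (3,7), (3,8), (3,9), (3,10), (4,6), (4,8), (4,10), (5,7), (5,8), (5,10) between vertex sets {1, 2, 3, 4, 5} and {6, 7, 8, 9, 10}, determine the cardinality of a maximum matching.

Step 1: List the neighbors of each left vertex:
  1: 6, 7, 8, 10
  2: 7, 8, 9, 10
  3: 6, 7, 8, 9, 10
  4: 6, 8, 10
  5: 7, 8, 10

Step 2: Greedily match left vertices, then look for augmenting paths:
  Match 1 -- 6
  Match 2 -- 9
  Match 3 -- 8
  Match 4 -- 10
  Match 5 -- 7
  No augmenting path remains.

Step 3: Verify this is maximum:
  Matching size 5 = min(|L|, |R|) = min(5, 5), which is an upper bound, so this matching is maximum.

Maximum matching: {(1,6), (2,9), (3,8), (4,10), (5,7)}
Size: 5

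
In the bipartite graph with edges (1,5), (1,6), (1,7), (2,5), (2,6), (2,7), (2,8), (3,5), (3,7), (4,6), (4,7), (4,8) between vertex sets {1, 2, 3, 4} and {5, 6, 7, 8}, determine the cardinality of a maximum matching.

Step 1: List the neighbors of each left vertex:
  1: 5, 6, 7
  2: 5, 6, 7, 8
  3: 5, 7
  4: 6, 7, 8

Step 2: Greedily match left vertices, then look for augmenting paths:
  Match 1 -- 5
  Match 2 -- 6
  Match 3 -- 7
  Match 4 -- 8
  No augmenting path remains.

Step 3: Verify this is maximum:
  Matching size 4 = min(|L|, |R|) = min(4, 4), which is an upper bound, so this matching is maximum.

Maximum matching: {(1,5), (2,6), (3,7), (4,8)}
Size: 4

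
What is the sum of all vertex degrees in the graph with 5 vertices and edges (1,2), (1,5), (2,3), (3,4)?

Step 1: Count edges incident to each vertex:
  deg(1) = 2 (neighbors: 2, 5)
  deg(2) = 2 (neighbors: 1, 3)
  deg(3) = 2 (neighbors: 2, 4)
  deg(4) = 1 (neighbors: 3)
  deg(5) = 1 (neighbors: 1)

Step 2: Sum all degrees:
  2 + 2 + 2 + 1 + 1 = 8

Verification: sum of degrees = 2 * |E| = 2 * 4 = 8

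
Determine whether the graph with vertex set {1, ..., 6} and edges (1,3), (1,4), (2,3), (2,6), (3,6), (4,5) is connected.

Step 1: Build adjacency list from edges:
  1: 3, 4
  2: 3, 6
  3: 1, 2, 6
  4: 1, 5
  5: 4
  6: 2, 3

Step 2: Run BFS/DFS from vertex 1:
  Visited: {1, 3, 4, 2, 6, 5}
  Reached 6 of 6 vertices

Step 3: All 6 vertices reached from vertex 1, so the graph is connected.
Answer: Yes, the graph is connected.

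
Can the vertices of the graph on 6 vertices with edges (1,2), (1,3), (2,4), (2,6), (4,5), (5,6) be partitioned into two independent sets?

Step 1: Attempt 2-coloring using BFS:
  Start at vertex 1, assign color 0
  Color vertex 2 with color 1 (neighbor of 1)
  Color vertex 3 with color 1 (neighbor of 1)
  Color vertex 4 with color 0 (neighbor of 2)
  Color vertex 6 with color 0 (neighbor of 2)
  Color vertex 5 with color 1 (neighbor of 4)

Step 2: 2-coloring succeeded. No conflicts found.
  Set A (color 0): {1, 4, 6}
  Set B (color 1): {2, 3, 5}

The graph is bipartite with partition {1, 4, 6}, {2, 3, 5}.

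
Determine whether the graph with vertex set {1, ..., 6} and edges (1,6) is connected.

Step 1: Build adjacency list from edges:
  1: 6
  2: (none)
  3: (none)
  4: (none)
  5: (none)
  6: 1

Step 2: Run BFS/DFS from vertex 1:
  Visited: {1, 6}
  Reached 2 of 6 vertices

Step 3: Only 2 of 6 vertices reached. Graph is disconnected.
Connected components: {1, 6}, {2}, {3}, {4}, {5}
Answer: No, the graph is not connected (5 components).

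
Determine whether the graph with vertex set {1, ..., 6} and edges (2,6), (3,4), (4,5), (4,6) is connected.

Step 1: Build adjacency list from edges:
  1: (none)
  2: 6
  3: 4
  4: 3, 5, 6
  5: 4
  6: 2, 4

Step 2: Run BFS/DFS from vertex 1:
  Visited: {1}
  Reached 1 of 6 vertices

Step 3: Only 1 of 6 vertices reached. Graph is disconnected.
Connected components: {1}, {2, 3, 4, 5, 6}
Answer: No, the graph is not connected (2 components).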